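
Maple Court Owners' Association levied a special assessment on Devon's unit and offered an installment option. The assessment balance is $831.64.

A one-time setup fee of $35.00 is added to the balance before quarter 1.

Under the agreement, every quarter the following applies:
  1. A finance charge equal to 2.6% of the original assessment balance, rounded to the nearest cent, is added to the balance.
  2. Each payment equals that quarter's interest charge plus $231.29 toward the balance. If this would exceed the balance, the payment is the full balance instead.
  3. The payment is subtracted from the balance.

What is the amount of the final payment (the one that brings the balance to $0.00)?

$194.39

Quarter 1: $866.64 +$21.62 interest = $888.26; pay $252.91 → $635.35
Quarter 2: $635.35 +$21.62 interest = $656.97; pay $252.91 → $404.06
Quarter 3: $404.06 +$21.62 interest = $425.68; pay $252.91 → $172.77
Quarter 4: $172.77 +$21.62 interest = $194.39; pay $194.39 → $0.00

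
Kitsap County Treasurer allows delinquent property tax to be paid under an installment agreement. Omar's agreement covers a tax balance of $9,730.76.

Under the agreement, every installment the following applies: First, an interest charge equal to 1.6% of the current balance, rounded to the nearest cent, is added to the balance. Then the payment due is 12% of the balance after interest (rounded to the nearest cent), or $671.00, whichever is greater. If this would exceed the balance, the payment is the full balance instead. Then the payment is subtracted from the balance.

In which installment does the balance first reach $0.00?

14

Installment 1: opening $9,730.76; interest $155.69 → $9,886.45; payment $1,186.37; balance $8,700.08
Installment 2: opening $8,700.08; interest $139.20 → $8,839.28; payment $1,060.71; balance $7,778.57
Installment 3: opening $7,778.57; interest $124.46 → $7,903.03; payment $948.36; balance $6,954.67
Installment 4: opening $6,954.67; interest $111.27 → $7,065.94; payment $847.91; balance $6,218.03
Installment 5: opening $6,218.03; interest $99.49 → $6,317.52; payment $758.10; balance $5,559.42
Installment 6: opening $5,559.42; interest $88.95 → $5,648.37; payment $677.80; balance $4,970.57
Installment 7: opening $4,970.57; interest $79.53 → $5,050.10; payment $671.00; balance $4,379.10
Installment 8: opening $4,379.10; interest $70.07 → $4,449.17; payment $671.00; balance $3,778.17
Installment 9: opening $3,778.17; interest $60.45 → $3,838.62; payment $671.00; balance $3,167.62
Installment 10: opening $3,167.62; interest $50.68 → $3,218.30; payment $671.00; balance $2,547.30
Installment 11: opening $2,547.30; interest $40.76 → $2,588.06; payment $671.00; balance $1,917.06
Installment 12: opening $1,917.06; interest $30.67 → $1,947.73; payment $671.00; balance $1,276.73
Installment 13: opening $1,276.73; interest $20.43 → $1,297.16; payment $671.00; balance $626.16
Installment 14: opening $626.16; interest $10.02 → $636.18; payment $636.18; balance $0.00
Balance reaches $0.00 in installment 14.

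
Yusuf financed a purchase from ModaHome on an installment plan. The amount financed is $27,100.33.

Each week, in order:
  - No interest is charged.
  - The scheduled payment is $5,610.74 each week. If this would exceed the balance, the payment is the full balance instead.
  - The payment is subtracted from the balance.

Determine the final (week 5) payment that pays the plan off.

$4,657.37

# | Opening | Payment | End bal
1 | $27,100.33 | $5,610.74 | $21,489.59
2 | $21,489.59 | $5,610.74 | $15,878.85
3 | $15,878.85 | $5,610.74 | $10,268.11
4 | $10,268.11 | $5,610.74 | $4,657.37
5 | $4,657.37 | $4,657.37 | $0.00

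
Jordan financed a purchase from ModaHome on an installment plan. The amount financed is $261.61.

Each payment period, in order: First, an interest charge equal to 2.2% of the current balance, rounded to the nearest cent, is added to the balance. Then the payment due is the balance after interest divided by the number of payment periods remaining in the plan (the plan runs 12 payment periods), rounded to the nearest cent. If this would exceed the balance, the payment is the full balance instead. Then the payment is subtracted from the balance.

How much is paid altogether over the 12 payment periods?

$302.21

# | Opening | Interest | Payment | End bal
1 | $261.61 | $5.76 | $22.28 | $245.09
2 | $245.09 | $5.39 | $22.77 | $227.71
3 | $227.71 | $5.01 | $23.27 | $209.45
4 | $209.45 | $4.61 | $23.78 | $190.28
5 | $190.28 | $4.19 | $24.31 | $170.16
6 | $170.16 | $3.74 | $24.84 | $149.06
7 | $149.06 | $3.28 | $25.39 | $126.95
8 | $126.95 | $2.79 | $25.95 | $103.79
9 | $103.79 | $2.28 | $26.52 | $79.55
10 | $79.55 | $1.75 | $27.10 | $54.20
11 | $54.20 | $1.19 | $27.70 | $27.69
12 | $27.69 | $0.61 | $28.30 | $0.00
Total paid: $302.21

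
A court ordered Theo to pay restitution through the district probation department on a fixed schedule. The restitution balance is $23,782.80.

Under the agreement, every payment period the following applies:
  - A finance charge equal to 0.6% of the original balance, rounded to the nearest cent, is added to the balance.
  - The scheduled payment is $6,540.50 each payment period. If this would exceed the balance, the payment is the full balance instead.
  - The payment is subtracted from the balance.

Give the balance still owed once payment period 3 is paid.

Payment period 1: opening $23,782.80; interest $142.70 → $23,925.50; payment $6,540.50; balance $17,385.00
Payment period 2: opening $17,385.00; interest $142.70 → $17,527.70; payment $6,540.50; balance $10,987.20
Payment period 3: opening $10,987.20; interest $142.70 → $11,129.90; payment $6,540.50; balance $4,589.40

$4,589.40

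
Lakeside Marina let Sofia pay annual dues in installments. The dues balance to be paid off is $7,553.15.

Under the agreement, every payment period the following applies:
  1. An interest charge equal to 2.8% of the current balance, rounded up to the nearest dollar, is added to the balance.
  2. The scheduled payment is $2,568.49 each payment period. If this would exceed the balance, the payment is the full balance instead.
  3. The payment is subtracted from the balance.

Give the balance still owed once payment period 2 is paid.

Payment period 1: $7,553.15 +$212.00 interest = $7,765.15; pay $2,568.49 → $5,196.66
Payment period 2: $5,196.66 +$146.00 interest = $5,342.66; pay $2,568.49 → $2,774.17

$2,774.17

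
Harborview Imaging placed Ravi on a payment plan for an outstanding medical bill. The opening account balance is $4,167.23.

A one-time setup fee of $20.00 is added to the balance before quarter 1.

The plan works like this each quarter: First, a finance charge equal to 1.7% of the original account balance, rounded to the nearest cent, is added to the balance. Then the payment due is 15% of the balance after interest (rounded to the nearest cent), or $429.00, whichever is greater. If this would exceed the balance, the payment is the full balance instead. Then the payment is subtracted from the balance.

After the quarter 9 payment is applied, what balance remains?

$577.42

# | Opening | Interest | Payment | End bal
1 | $4,187.23 | $70.84 | $638.71 | $3,619.36
2 | $3,619.36 | $70.84 | $553.53 | $3,136.67
3 | $3,136.67 | $70.84 | $481.13 | $2,726.38
4 | $2,726.38 | $70.84 | $429.00 | $2,368.22
5 | $2,368.22 | $70.84 | $429.00 | $2,010.06
6 | $2,010.06 | $70.84 | $429.00 | $1,651.90
7 | $1,651.90 | $70.84 | $429.00 | $1,293.74
8 | $1,293.74 | $70.84 | $429.00 | $935.58
9 | $935.58 | $70.84 | $429.00 | $577.42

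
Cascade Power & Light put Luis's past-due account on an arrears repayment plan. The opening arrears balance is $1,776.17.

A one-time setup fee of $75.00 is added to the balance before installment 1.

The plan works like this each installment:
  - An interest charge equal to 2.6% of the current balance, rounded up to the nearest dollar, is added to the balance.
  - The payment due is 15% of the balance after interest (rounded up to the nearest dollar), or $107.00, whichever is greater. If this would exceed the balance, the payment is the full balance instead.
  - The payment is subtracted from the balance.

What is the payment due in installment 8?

Installment 1: $1,851.17 +$49.00 interest = $1,900.17; pay $286.00 → $1,614.17
Installment 2: $1,614.17 +$42.00 interest = $1,656.17; pay $249.00 → $1,407.17
Installment 3: $1,407.17 +$37.00 interest = $1,444.17; pay $217.00 → $1,227.17
Installment 4: $1,227.17 +$32.00 interest = $1,259.17; pay $189.00 → $1,070.17
Installment 5: $1,070.17 +$28.00 interest = $1,098.17; pay $165.00 → $933.17
Installment 6: $933.17 +$25.00 interest = $958.17; pay $144.00 → $814.17
Installment 7: $814.17 +$22.00 interest = $836.17; pay $126.00 → $710.17
Installment 8: $710.17 +$19.00 interest = $729.17; pay $110.00 → $619.17

$110.00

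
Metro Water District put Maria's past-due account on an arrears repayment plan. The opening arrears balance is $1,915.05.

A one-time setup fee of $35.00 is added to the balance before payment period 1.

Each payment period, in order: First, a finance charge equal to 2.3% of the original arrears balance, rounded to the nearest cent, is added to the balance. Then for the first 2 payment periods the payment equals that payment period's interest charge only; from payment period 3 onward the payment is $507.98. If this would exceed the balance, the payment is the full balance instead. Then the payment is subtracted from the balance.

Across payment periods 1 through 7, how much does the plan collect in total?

# | Opening | Interest | Payment | End bal
1 | $1,950.05 | $44.05 | $44.05 | $1,950.05
2 | $1,950.05 | $44.05 | $44.05 | $1,950.05
3 | $1,950.05 | $44.05 | $507.98 | $1,486.12
4 | $1,486.12 | $44.05 | $507.98 | $1,022.19
5 | $1,022.19 | $44.05 | $507.98 | $558.26
6 | $558.26 | $44.05 | $507.98 | $94.33
7 | $94.33 | $44.05 | $138.38 | $0.00
Total paid: $2,258.40

$2,258.40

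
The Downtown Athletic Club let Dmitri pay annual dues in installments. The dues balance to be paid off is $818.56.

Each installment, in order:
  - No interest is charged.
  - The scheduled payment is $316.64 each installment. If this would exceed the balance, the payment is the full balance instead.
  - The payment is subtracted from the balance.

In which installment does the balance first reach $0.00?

3

Installment 1: $818.56 − $316.64 → $501.92
Installment 2: $501.92 − $316.64 → $185.28
Installment 3: $185.28 − $185.28 → $0.00
Balance reaches $0.00 in installment 3.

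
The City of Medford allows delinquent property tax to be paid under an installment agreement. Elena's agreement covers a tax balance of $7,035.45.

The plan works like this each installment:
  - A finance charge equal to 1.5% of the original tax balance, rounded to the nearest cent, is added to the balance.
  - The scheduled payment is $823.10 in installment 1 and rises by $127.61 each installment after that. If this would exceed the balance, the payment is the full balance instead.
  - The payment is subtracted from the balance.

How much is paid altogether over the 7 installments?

$7,774.16

Installment 1: opening $7,035.45; interest $105.53 → $7,140.98; payment $823.10; balance $6,317.88
Installment 2: opening $6,317.88; interest $105.53 → $6,423.41; payment $950.71; balance $5,472.70
Installment 3: opening $5,472.70; interest $105.53 → $5,578.23; payment $1,078.32; balance $4,499.91
Installment 4: opening $4,499.91; interest $105.53 → $4,605.44; payment $1,205.93; balance $3,399.51
Installment 5: opening $3,399.51; interest $105.53 → $3,505.04; payment $1,333.54; balance $2,171.50
Installment 6: opening $2,171.50; interest $105.53 → $2,277.03; payment $1,461.15; balance $815.88
Installment 7: opening $815.88; interest $105.53 → $921.41; payment $921.41; balance $0.00
Total paid: $7,774.16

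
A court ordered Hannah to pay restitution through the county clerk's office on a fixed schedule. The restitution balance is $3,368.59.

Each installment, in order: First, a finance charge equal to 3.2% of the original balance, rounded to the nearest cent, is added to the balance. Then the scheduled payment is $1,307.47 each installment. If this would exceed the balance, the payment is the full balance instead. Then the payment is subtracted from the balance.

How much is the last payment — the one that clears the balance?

$1,077.02

# | Opening | Interest | Payment | End bal
1 | $3,368.59 | $107.79 | $1,307.47 | $2,168.91
2 | $2,168.91 | $107.79 | $1,307.47 | $969.23
3 | $969.23 | $107.79 | $1,077.02 | $0.00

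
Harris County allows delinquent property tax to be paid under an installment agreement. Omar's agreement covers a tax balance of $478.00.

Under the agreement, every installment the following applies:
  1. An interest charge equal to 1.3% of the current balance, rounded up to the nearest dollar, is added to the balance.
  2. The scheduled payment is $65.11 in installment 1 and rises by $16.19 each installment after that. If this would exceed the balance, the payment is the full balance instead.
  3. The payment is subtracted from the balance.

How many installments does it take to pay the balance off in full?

# | Opening | Interest | Payment | End bal
1 | $478.00 | $7.00 | $65.11 | $419.89
2 | $419.89 | $6.00 | $81.30 | $344.59
3 | $344.59 | $5.00 | $97.49 | $252.10
4 | $252.10 | $4.00 | $113.68 | $142.42
5 | $142.42 | $2.00 | $129.87 | $14.55
6 | $14.55 | $1.00 | $15.55 | $0.00
Balance reaches $0.00 in installment 6.

6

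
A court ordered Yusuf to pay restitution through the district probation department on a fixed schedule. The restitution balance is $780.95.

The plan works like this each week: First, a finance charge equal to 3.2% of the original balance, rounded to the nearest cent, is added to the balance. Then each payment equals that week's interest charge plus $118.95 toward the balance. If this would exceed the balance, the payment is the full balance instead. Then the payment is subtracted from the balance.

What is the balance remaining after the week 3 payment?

# | Opening | Interest | Payment | End bal
1 | $780.95 | $24.99 | $143.94 | $662.00
2 | $662.00 | $24.99 | $143.94 | $543.05
3 | $543.05 | $24.99 | $143.94 | $424.10

$424.10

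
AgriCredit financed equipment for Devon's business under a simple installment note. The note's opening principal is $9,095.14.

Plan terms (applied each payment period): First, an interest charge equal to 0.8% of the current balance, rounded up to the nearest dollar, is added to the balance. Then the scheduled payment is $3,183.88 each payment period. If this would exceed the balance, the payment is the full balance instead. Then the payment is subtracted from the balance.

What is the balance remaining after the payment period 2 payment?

$2,848.38

Payment period 1: $9,095.14 +$73.00 interest = $9,168.14; pay $3,183.88 → $5,984.26
Payment period 2: $5,984.26 +$48.00 interest = $6,032.26; pay $3,183.88 → $2,848.38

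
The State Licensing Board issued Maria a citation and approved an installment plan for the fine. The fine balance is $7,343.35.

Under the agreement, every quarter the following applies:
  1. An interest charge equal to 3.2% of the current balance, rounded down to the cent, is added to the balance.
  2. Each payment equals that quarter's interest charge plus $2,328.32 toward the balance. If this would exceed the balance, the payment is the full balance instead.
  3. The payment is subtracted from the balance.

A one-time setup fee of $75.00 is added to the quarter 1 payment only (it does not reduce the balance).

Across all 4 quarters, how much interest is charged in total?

$492.89

Quarter 1: $7,343.35 +$234.98 interest = $7,578.33; pay $2,563.30 (+ $75.00 fee) → $5,015.03
Quarter 2: $5,015.03 +$160.48 interest = $5,175.51; pay $2,488.80 → $2,686.71
Quarter 3: $2,686.71 +$85.97 interest = $2,772.68; pay $2,414.29 → $358.39
Quarter 4: $358.39 +$11.46 interest = $369.85; pay $369.85 → $0.00
Total interest: $234.98 + $160.48 + $85.97 + $11.46 = $492.89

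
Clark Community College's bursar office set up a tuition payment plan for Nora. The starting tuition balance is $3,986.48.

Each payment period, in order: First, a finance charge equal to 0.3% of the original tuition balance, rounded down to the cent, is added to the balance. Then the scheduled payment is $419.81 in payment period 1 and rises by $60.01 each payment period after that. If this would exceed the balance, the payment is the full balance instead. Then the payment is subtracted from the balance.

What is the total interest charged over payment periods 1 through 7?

$83.65

Payment period 1: $3,986.48 +$11.95 interest = $3,998.43; pay $419.81 → $3,578.62
Payment period 2: $3,578.62 +$11.95 interest = $3,590.57; pay $479.82 → $3,110.75
Payment period 3: $3,110.75 +$11.95 interest = $3,122.70; pay $539.83 → $2,582.87
Payment period 4: $2,582.87 +$11.95 interest = $2,594.82; pay $599.84 → $1,994.98
Payment period 5: $1,994.98 +$11.95 interest = $2,006.93; pay $659.85 → $1,347.08
Payment period 6: $1,347.08 +$11.95 interest = $1,359.03; pay $719.86 → $639.17
Payment period 7: $639.17 +$11.95 interest = $651.12; pay $651.12 → $0.00
Total interest: $11.95 + $11.95 + $11.95 + $11.95 + $11.95 + $11.95 + $11.95 = $83.65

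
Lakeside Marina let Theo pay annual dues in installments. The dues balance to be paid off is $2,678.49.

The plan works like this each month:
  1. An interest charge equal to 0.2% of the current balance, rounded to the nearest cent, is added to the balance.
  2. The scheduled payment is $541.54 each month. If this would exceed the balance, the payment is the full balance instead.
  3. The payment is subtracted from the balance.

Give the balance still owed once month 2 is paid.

$1,605.05

Month 1: $2,678.49 +$5.36 interest = $2,683.85; pay $541.54 → $2,142.31
Month 2: $2,142.31 +$4.28 interest = $2,146.59; pay $541.54 → $1,605.05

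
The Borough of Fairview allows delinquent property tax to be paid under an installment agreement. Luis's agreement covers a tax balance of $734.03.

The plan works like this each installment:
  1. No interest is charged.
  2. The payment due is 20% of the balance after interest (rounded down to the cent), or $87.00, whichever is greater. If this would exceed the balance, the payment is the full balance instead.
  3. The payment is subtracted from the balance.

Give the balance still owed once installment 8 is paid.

Installment 1: opening $734.03; payment $146.80; balance $587.23
Installment 2: opening $587.23; payment $117.44; balance $469.79
Installment 3: opening $469.79; payment $93.95; balance $375.84
Installment 4: opening $375.84; payment $87.00; balance $288.84
Installment 5: opening $288.84; payment $87.00; balance $201.84
Installment 6: opening $201.84; payment $87.00; balance $114.84
Installment 7: opening $114.84; payment $87.00; balance $27.84
Installment 8: opening $27.84; payment $27.84; balance $0.00

$0.00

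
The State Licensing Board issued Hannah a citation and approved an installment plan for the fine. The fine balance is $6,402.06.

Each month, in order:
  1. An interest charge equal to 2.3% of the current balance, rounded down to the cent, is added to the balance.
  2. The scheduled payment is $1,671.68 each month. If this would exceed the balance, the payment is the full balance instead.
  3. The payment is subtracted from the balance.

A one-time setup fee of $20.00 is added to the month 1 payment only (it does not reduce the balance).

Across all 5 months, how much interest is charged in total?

$377.43

# | Opening | Interest | Payment | Fee | End bal
1 | $6,402.06 | $147.24 | $1,671.68 | $20.00 | $4,877.62
2 | $4,877.62 | $112.18 | $1,671.68 | — | $3,318.12
3 | $3,318.12 | $76.31 | $1,671.68 | — | $1,722.75
4 | $1,722.75 | $39.62 | $1,671.68 | — | $90.69
5 | $90.69 | $2.08 | $92.77 | — | $0.00
Total interest: $147.24 + $112.18 + $76.31 + $39.62 + $2.08 = $377.43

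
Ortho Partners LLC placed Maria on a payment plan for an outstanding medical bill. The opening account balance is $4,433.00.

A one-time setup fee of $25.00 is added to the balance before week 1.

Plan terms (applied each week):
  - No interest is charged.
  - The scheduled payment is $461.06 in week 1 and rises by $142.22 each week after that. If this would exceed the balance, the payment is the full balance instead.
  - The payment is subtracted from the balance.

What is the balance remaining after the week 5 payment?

$730.50

Week 1: $4,458.00 − $461.06 → $3,996.94
Week 2: $3,996.94 − $603.28 → $3,393.66
Week 3: $3,393.66 − $745.50 → $2,648.16
Week 4: $2,648.16 − $887.72 → $1,760.44
Week 5: $1,760.44 − $1,029.94 → $730.50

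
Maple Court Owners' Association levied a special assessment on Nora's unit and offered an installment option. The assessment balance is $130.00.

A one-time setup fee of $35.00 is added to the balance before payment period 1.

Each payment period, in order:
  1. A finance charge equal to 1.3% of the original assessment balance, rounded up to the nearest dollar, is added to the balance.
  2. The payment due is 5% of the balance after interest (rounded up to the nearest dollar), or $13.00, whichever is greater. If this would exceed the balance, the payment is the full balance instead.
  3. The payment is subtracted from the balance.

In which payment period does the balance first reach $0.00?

# | Opening | Interest | Payment | End bal
1 | $165.00 | $2.00 | $13.00 | $154.00
2 | $154.00 | $2.00 | $13.00 | $143.00
3 | $143.00 | $2.00 | $13.00 | $132.00
4 | $132.00 | $2.00 | $13.00 | $121.00
5 | $121.00 | $2.00 | $13.00 | $110.00
6 | $110.00 | $2.00 | $13.00 | $99.00
7 | $99.00 | $2.00 | $13.00 | $88.00
8 | $88.00 | $2.00 | $13.00 | $77.00
9 | $77.00 | $2.00 | $13.00 | $66.00
10 | $66.00 | $2.00 | $13.00 | $55.00
11 | $55.00 | $2.00 | $13.00 | $44.00
12 | $44.00 | $2.00 | $13.00 | $33.00
13 | $33.00 | $2.00 | $13.00 | $22.00
14 | $22.00 | $2.00 | $13.00 | $11.00
15 | $11.00 | $2.00 | $13.00 | $0.00
Balance reaches $0.00 in payment period 15.

15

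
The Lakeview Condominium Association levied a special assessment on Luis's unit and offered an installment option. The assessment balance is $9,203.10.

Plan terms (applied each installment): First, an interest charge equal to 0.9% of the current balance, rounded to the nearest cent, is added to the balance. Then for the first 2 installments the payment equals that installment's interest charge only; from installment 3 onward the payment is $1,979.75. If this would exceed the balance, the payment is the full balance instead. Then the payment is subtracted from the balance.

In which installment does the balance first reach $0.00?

Installment 1: opening $9,203.10; interest $82.83 → $9,285.93; payment $82.83; balance $9,203.10
Installment 2: opening $9,203.10; interest $82.83 → $9,285.93; payment $82.83; balance $9,203.10
Installment 3: opening $9,203.10; interest $82.83 → $9,285.93; payment $1,979.75; balance $7,306.18
Installment 4: opening $7,306.18; interest $65.76 → $7,371.94; payment $1,979.75; balance $5,392.19
Installment 5: opening $5,392.19; interest $48.53 → $5,440.72; payment $1,979.75; balance $3,460.97
Installment 6: opening $3,460.97; interest $31.15 → $3,492.12; payment $1,979.75; balance $1,512.37
Installment 7: opening $1,512.37; interest $13.61 → $1,525.98; payment $1,525.98; balance $0.00
Balance reaches $0.00 in installment 7.

7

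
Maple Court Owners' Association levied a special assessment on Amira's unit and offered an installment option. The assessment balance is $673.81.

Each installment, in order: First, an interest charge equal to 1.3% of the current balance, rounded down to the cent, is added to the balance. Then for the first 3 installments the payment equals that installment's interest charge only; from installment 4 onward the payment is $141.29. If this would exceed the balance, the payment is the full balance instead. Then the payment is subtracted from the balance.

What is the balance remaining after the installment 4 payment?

$541.27

Installment 1: $673.81 +$8.75 interest = $682.56; pay $8.75 → $673.81
Installment 2: $673.81 +$8.75 interest = $682.56; pay $8.75 → $673.81
Installment 3: $673.81 +$8.75 interest = $682.56; pay $8.75 → $673.81
Installment 4: $673.81 +$8.75 interest = $682.56; pay $141.29 → $541.27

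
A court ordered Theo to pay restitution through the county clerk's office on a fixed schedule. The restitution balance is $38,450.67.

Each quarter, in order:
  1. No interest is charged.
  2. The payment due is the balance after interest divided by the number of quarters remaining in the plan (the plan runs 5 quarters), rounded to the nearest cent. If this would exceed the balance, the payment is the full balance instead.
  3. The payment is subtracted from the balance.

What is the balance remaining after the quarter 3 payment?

Quarter 1: $38,450.67 − $7,690.13 → $30,760.54
Quarter 2: $30,760.54 − $7,690.14 → $23,070.40
Quarter 3: $23,070.40 − $7,690.13 → $15,380.27

$15,380.27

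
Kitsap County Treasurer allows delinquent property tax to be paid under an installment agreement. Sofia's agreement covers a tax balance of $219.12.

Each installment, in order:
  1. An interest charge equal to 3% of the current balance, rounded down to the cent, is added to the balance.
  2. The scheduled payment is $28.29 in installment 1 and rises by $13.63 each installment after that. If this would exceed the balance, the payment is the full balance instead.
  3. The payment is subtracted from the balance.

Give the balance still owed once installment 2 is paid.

Installment 1: opening $219.12; interest $6.57 → $225.69; payment $28.29; balance $197.40
Installment 2: opening $197.40; interest $5.92 → $203.32; payment $41.92; balance $161.40

$161.40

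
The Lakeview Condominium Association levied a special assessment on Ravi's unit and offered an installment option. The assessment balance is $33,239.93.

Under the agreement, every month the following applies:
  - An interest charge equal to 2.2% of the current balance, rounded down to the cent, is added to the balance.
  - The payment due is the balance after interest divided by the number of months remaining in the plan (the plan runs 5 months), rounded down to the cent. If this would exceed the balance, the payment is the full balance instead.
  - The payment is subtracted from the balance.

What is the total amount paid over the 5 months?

# | Opening | Interest | Payment | End bal
1 | $33,239.93 | $731.27 | $6,794.24 | $27,176.96
2 | $27,176.96 | $597.89 | $6,943.71 | $20,831.14
3 | $20,831.14 | $458.28 | $7,096.47 | $14,192.95
4 | $14,192.95 | $312.24 | $7,252.59 | $7,252.60
5 | $7,252.60 | $159.55 | $7,412.15 | $0.00
Total paid: $35,499.16

$35,499.16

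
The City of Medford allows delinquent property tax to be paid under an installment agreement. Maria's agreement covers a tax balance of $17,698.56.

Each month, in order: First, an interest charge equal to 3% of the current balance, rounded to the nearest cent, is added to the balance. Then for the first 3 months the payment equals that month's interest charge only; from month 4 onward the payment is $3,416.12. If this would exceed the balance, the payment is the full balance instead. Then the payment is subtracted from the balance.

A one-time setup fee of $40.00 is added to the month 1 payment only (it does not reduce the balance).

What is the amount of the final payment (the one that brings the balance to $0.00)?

Month 1: opening $17,698.56; interest $530.96 → $18,229.52; payment $530.96 (+ $40.00 fee); balance $17,698.56
Month 2: opening $17,698.56; interest $530.96 → $18,229.52; payment $530.96; balance $17,698.56
Month 3: opening $17,698.56; interest $530.96 → $18,229.52; payment $530.96; balance $17,698.56
Month 4: opening $17,698.56; interest $530.96 → $18,229.52; payment $3,416.12; balance $14,813.40
Month 5: opening $14,813.40; interest $444.40 → $15,257.80; payment $3,416.12; balance $11,841.68
Month 6: opening $11,841.68; interest $355.25 → $12,196.93; payment $3,416.12; balance $8,780.81
Month 7: opening $8,780.81; interest $263.42 → $9,044.23; payment $3,416.12; balance $5,628.11
Month 8: opening $5,628.11; interest $168.84 → $5,796.95; payment $3,416.12; balance $2,380.83
Month 9: opening $2,380.83; interest $71.42 → $2,452.25; payment $2,452.25; balance $0.00

$2,452.25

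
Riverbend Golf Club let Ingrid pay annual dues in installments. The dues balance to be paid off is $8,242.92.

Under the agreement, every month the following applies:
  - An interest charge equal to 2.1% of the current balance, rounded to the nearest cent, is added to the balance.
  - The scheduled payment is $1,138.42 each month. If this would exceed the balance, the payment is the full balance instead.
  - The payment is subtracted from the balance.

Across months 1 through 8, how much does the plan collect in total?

Month 1: $8,242.92 +$173.10 interest = $8,416.02; pay $1,138.42 → $7,277.60
Month 2: $7,277.60 +$152.83 interest = $7,430.43; pay $1,138.42 → $6,292.01
Month 3: $6,292.01 +$132.13 interest = $6,424.14; pay $1,138.42 → $5,285.72
Month 4: $5,285.72 +$111.00 interest = $5,396.72; pay $1,138.42 → $4,258.30
Month 5: $4,258.30 +$89.42 interest = $4,347.72; pay $1,138.42 → $3,209.30
Month 6: $3,209.30 +$67.40 interest = $3,276.70; pay $1,138.42 → $2,138.28
Month 7: $2,138.28 +$44.90 interest = $2,183.18; pay $1,138.42 → $1,044.76
Month 8: $1,044.76 +$21.94 interest = $1,066.70; pay $1,066.70 → $0.00
Total paid: $9,035.64

$9,035.64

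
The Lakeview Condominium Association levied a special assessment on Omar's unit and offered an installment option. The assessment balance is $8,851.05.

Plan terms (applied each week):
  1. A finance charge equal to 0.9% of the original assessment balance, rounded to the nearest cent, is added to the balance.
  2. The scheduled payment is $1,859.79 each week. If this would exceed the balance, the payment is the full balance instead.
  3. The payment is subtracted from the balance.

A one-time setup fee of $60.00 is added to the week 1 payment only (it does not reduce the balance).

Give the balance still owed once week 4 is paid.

# | Opening | Interest | Payment | Fee | End bal
1 | $8,851.05 | $79.66 | $1,859.79 | $60.00 | $7,070.92
2 | $7,070.92 | $79.66 | $1,859.79 | — | $5,290.79
3 | $5,290.79 | $79.66 | $1,859.79 | — | $3,510.66
4 | $3,510.66 | $79.66 | $1,859.79 | — | $1,730.53

$1,730.53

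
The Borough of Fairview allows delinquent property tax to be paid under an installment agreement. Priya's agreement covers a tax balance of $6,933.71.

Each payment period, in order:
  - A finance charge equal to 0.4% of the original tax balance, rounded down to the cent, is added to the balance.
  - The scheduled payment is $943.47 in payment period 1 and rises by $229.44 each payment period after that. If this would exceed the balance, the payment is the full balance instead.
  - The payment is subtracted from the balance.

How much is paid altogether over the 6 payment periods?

Payment period 1: opening $6,933.71; interest $27.73 → $6,961.44; payment $943.47; balance $6,017.97
Payment period 2: opening $6,017.97; interest $27.73 → $6,045.70; payment $1,172.91; balance $4,872.79
Payment period 3: opening $4,872.79; interest $27.73 → $4,900.52; payment $1,402.35; balance $3,498.17
Payment period 4: opening $3,498.17; interest $27.73 → $3,525.90; payment $1,631.79; balance $1,894.11
Payment period 5: opening $1,894.11; interest $27.73 → $1,921.84; payment $1,861.23; balance $60.61
Payment period 6: opening $60.61; interest $27.73 → $88.34; payment $88.34; balance $0.00
Total paid: $7,100.09

$7,100.09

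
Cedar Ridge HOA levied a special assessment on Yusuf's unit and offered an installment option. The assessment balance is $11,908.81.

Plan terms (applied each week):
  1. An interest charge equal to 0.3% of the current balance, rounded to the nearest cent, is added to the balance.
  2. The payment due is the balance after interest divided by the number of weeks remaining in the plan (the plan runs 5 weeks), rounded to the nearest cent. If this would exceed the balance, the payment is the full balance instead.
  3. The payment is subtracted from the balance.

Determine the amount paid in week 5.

Week 1: $11,908.81 +$35.73 interest = $11,944.54; pay $2,388.91 → $9,555.63
Week 2: $9,555.63 +$28.67 interest = $9,584.30; pay $2,396.08 → $7,188.22
Week 3: $7,188.22 +$21.56 interest = $7,209.78; pay $2,403.26 → $4,806.52
Week 4: $4,806.52 +$14.42 interest = $4,820.94; pay $2,410.47 → $2,410.47
Week 5: $2,410.47 +$7.23 interest = $2,417.70; pay $2,417.70 → $0.00

$2,417.70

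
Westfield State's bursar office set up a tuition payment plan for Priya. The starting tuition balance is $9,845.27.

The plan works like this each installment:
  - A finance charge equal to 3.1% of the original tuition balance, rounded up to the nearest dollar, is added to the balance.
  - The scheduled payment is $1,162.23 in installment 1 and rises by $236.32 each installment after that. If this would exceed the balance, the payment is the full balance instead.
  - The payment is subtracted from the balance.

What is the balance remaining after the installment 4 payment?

$5,002.43

Installment 1: opening $9,845.27; interest $306.00 → $10,151.27; payment $1,162.23; balance $8,989.04
Installment 2: opening $8,989.04; interest $306.00 → $9,295.04; payment $1,398.55; balance $7,896.49
Installment 3: opening $7,896.49; interest $306.00 → $8,202.49; payment $1,634.87; balance $6,567.62
Installment 4: opening $6,567.62; interest $306.00 → $6,873.62; payment $1,871.19; balance $5,002.43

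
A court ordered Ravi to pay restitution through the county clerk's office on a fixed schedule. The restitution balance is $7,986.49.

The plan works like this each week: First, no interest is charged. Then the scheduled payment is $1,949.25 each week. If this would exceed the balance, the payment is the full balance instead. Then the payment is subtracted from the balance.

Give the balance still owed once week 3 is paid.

Week 1: $7,986.49 − $1,949.25 → $6,037.24
Week 2: $6,037.24 − $1,949.25 → $4,087.99
Week 3: $4,087.99 − $1,949.25 → $2,138.74

$2,138.74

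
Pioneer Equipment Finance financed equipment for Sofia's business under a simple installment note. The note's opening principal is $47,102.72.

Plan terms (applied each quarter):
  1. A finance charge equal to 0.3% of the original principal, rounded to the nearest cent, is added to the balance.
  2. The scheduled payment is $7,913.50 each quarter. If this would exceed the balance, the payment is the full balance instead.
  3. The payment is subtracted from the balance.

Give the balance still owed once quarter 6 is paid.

$469.58

Quarter 1: $47,102.72 +$141.31 interest = $47,244.03; pay $7,913.50 → $39,330.53
Quarter 2: $39,330.53 +$141.31 interest = $39,471.84; pay $7,913.50 → $31,558.34
Quarter 3: $31,558.34 +$141.31 interest = $31,699.65; pay $7,913.50 → $23,786.15
Quarter 4: $23,786.15 +$141.31 interest = $23,927.46; pay $7,913.50 → $16,013.96
Quarter 5: $16,013.96 +$141.31 interest = $16,155.27; pay $7,913.50 → $8,241.77
Quarter 6: $8,241.77 +$141.31 interest = $8,383.08; pay $7,913.50 → $469.58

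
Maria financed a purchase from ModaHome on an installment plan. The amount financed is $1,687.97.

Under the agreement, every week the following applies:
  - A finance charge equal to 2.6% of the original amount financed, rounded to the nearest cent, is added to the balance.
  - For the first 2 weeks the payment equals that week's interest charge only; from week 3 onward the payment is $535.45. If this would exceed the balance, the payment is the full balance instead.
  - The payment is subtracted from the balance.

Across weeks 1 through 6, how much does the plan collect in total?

$1,951.31

Week 1: opening $1,687.97; interest $43.89 → $1,731.86; payment $43.89; balance $1,687.97
Week 2: opening $1,687.97; interest $43.89 → $1,731.86; payment $43.89; balance $1,687.97
Week 3: opening $1,687.97; interest $43.89 → $1,731.86; payment $535.45; balance $1,196.41
Week 4: opening $1,196.41; interest $43.89 → $1,240.30; payment $535.45; balance $704.85
Week 5: opening $704.85; interest $43.89 → $748.74; payment $535.45; balance $213.29
Week 6: opening $213.29; interest $43.89 → $257.18; payment $257.18; balance $0.00
Total paid: $1,951.31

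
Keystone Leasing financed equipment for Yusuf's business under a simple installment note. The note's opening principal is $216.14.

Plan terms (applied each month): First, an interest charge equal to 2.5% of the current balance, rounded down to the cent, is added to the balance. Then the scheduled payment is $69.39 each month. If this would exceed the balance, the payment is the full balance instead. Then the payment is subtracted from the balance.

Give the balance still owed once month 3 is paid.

$19.33

Month 1: opening $216.14; interest $5.40 → $221.54; payment $69.39; balance $152.15
Month 2: opening $152.15; interest $3.80 → $155.95; payment $69.39; balance $86.56
Month 3: opening $86.56; interest $2.16 → $88.72; payment $69.39; balance $19.33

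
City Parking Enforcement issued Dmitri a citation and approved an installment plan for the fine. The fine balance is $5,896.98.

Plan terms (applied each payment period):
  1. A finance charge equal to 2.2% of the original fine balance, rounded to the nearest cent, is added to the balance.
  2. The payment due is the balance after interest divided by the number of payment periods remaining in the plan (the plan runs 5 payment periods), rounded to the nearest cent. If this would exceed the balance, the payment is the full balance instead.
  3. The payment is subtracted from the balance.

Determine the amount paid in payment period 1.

$1,205.34

Payment period 1: opening $5,896.98; interest $129.73 → $6,026.71; payment $1,205.34; balance $4,821.37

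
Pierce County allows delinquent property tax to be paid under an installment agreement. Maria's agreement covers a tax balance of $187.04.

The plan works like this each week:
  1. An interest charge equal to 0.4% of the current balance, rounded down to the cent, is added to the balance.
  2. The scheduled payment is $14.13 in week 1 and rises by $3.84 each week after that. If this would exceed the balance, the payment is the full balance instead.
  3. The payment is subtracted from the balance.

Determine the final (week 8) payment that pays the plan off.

# | Opening | Interest | Payment | End bal
1 | $187.04 | $0.74 | $14.13 | $173.65
2 | $173.65 | $0.69 | $17.97 | $156.37
3 | $156.37 | $0.62 | $21.81 | $135.18
4 | $135.18 | $0.54 | $25.65 | $110.07
5 | $110.07 | $0.44 | $29.49 | $81.02
6 | $81.02 | $0.32 | $33.33 | $48.01
7 | $48.01 | $0.19 | $37.17 | $11.03
8 | $11.03 | $0.04 | $11.07 | $0.00

$11.07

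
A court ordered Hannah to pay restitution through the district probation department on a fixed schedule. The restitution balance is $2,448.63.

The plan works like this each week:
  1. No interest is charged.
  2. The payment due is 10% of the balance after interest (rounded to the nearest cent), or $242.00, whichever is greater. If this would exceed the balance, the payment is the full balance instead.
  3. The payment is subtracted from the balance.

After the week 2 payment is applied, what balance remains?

$1,961.77

Week 1: $2,448.63 − $244.86 → $2,203.77
Week 2: $2,203.77 − $242.00 → $1,961.77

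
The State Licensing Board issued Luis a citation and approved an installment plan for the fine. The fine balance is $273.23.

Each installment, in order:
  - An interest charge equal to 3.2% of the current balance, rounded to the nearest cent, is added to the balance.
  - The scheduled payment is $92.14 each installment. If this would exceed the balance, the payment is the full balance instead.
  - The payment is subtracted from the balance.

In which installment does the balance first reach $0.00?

4

Installment 1: $273.23 +$8.74 interest = $281.97; pay $92.14 → $189.83
Installment 2: $189.83 +$6.07 interest = $195.90; pay $92.14 → $103.76
Installment 3: $103.76 +$3.32 interest = $107.08; pay $92.14 → $14.94
Installment 4: $14.94 +$0.48 interest = $15.42; pay $15.42 → $0.00
Balance reaches $0.00 in installment 4.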